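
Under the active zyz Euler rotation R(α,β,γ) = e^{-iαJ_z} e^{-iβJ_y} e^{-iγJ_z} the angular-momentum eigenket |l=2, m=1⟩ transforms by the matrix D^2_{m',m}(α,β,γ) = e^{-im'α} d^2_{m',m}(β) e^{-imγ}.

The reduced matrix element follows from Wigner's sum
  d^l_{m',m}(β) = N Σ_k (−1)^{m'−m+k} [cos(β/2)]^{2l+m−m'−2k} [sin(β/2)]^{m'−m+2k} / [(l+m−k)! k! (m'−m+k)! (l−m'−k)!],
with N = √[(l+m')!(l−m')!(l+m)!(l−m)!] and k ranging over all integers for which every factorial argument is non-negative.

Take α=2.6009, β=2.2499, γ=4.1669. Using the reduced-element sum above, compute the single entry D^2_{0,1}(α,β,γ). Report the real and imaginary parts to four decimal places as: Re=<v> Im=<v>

Re=0.3106 Im=-0.5117

D^2_{0,1}(2.6009,2.2499,4.1669) = e^{-i·0·2.6009}·d^2_{0,1}(2.2499)·e^{-i·1·4.1669}. Compute d first:
c=cos(2.2499/2)=0.431222, s=sin(2.2499/2)=0.902246; N=√[2·2·6·1]=4.898979
Admissible k: 1..2 (factorial args all ≥0)
  k=1: (−1)^0·4.8990/(2)·0.4312^3·0.9022^1 = +0.177216
  k=2: (−1)^1·4.8990/(2)·0.4312^1·0.9022^3 = -0.775802
d^2_{0,1}(2.2499) = +0.177216 -0.775802 = -0.598587
D = (+1.000000+0.000000i)·(-0.598587)·(-0.518836+0.854874i) = +0.310568-0.511716i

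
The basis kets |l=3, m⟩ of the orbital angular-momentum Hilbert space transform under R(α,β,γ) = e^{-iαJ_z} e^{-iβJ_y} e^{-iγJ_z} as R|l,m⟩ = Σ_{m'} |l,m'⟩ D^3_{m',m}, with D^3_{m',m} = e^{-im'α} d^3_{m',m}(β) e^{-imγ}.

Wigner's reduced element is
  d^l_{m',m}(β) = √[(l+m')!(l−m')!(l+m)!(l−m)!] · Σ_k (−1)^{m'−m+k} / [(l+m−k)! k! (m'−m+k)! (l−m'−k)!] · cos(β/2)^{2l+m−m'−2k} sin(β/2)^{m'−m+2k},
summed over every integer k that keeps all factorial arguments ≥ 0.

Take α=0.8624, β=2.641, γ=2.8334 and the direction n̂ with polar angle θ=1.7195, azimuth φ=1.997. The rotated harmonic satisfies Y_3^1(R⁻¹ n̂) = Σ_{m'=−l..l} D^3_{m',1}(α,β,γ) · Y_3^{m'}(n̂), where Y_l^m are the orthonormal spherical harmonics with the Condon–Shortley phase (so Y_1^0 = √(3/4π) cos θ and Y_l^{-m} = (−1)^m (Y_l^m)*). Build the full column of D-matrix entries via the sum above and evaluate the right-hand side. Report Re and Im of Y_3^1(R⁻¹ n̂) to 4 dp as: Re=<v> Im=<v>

Need the full column D^3_{m',1} for m'=−3..3 at α=0.8624, β=2.641, γ=2.8334.
cos(β/2)=0.247691, sin(β/2)=0.968839
d^3_{-3,1}: single k=4 term ⇒ +0.209350;  D = +0.203037-0.051023i
d^3_{-2,1}: k∈[3..4] ⇒ +0.087401 -0.668603 = -0.581202;  D = -0.259167+0.520220i
d^3_{-1,1}: k∈[2..4] ⇒ +0.021198 -0.432431 +0.827008 = +0.415775;  D = -0.161988-0.382921i
d^3_{0,1}: k∈[1..3] ⇒ +0.003129 -0.143614 +0.732418 = +0.591933;  D = -0.564043-0.179555i
d^3_{1,1}: k∈[0..2] ⇒ +0.000231 -0.028264 +0.324324 = +0.296290;  D = -0.251941+0.155929i
d^3_{2,1}: k∈[0..1] ⇒ -0.002856 +0.087401 = +0.084545;  D = -0.012984+0.083542i
d^3_{3,1}: single k=0 term ⇒ +0.013683;  D = +0.008901+0.010393i
Y_3^{m'}(θ=1.7195,φ=1.997) and Σ D·Y over m':
  (+0.2030-0.0510i)·(+0.3865+0.1162i)  (-0.2592+0.5202i)·(+0.0975-0.1115i)  (-0.1620-0.3829i)·(+0.1176+0.2591i)  (-0.5640-0.1796i)·(+0.1598+0.0000i)  (-0.2519+0.1559i)·(-0.1176+0.2591i)  (-0.0130+0.0835i)·(+0.0975+0.1115i)  (+0.0089+0.0104i)·(-0.3865+0.1162i)
Y_3^1(R⁻¹ n̂) = +0.081167-0.112122i

Re=0.0812 Im=-0.1121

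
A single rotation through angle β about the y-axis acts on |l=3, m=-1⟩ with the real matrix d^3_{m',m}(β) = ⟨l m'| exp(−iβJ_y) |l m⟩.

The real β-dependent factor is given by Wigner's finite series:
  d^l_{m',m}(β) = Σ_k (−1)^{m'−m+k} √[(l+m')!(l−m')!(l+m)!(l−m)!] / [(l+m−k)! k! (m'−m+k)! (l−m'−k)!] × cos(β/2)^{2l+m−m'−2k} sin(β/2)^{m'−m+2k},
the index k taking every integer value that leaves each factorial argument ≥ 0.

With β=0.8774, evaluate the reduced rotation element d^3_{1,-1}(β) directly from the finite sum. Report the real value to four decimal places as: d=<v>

d^3_{1,-1}(β=0.8774) via Wigner's sum:
Half-angle: c=0.905305, s=0.424763. N=√(24·2·2·24)=48.000000
The bounds max(0,m−m')=0 and min(l+m,l−m')=2 give 3 terms
  k=0: (−1)^2·48.0000/(8)·0.9053^4·0.4248^2 = +0.727149
  k=1: (−1)^3·48.0000/(6)·0.9053^2·0.4248^4 = -0.213435
  k=2: (−1)^4·48.0000/(48)·0.9053^0·0.4248^6 = +0.005873
d^3_{1,-1}(0.8774) = +0.727149 -0.213435 +0.005873 = +0.519587

d=0.5196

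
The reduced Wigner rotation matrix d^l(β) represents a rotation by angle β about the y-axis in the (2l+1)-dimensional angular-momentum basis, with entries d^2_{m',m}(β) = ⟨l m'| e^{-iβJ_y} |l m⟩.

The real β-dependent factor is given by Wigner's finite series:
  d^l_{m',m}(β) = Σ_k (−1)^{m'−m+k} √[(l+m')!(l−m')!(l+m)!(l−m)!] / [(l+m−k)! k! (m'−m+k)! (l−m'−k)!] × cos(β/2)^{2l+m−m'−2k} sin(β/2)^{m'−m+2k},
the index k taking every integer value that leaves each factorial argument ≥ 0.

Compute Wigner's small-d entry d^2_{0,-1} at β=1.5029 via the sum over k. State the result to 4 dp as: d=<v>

d=-0.0829

d^2_{0,-1}(β=1.5029) via Wigner's sum:
With c≡cos(β/2)=0.730700 and s≡sin(β/2)=0.682699, N=[2·2·1·6]^{1/2}=4.898979
The bounds max(0,m−m')=0 and min(l+m,l−m')=1 give 2 terms
  k=0: (−1)^1·4.8990/(2)·0.7307^3·0.6827^1 = -0.652412
  k=1: (−1)^2·4.8990/(2)·0.7307^1·0.6827^3 = +0.569511
d^2_{0,-1}(1.5029) = -0.652412 +0.569511 = -0.082900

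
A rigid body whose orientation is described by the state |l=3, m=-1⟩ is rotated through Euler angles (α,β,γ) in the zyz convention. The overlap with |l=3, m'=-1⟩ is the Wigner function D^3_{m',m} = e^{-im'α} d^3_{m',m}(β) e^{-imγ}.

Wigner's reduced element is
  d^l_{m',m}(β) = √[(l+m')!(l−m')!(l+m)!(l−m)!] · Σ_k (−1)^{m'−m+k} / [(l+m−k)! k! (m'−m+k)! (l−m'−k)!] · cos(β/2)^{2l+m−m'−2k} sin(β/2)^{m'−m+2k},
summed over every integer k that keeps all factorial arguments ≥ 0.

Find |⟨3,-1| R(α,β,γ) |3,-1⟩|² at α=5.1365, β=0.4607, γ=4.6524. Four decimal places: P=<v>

D^3_{-1,-1}(5.1365,0.4607,4.6524) = e^{-i·-1·5.1365}·d^3_{-1,-1}(0.4607)·e^{-i·-1·4.6524}. Compute d first:
Half-angle: c=0.973587, s=0.228318. N=√(2·24·2·24)=48.000000
The bounds max(0,m−m')=0 and min(l+m,l−m')=2 give 3 terms
  k=0: (−1)^0·48.0000/(48)·0.9736^6·0.2283^0 = +0.851623
  k=1: (−1)^1·48.0000/(6)·0.9736^4·0.2283^2 = -0.374688
  k=2: (−1)^2·48.0000/(8)·0.9736^2·0.2283^4 = +0.015455
d^3_{-1,-1}(0.4607) = +0.851623 -0.374688 +0.015455 = +0.492390
|D^3_{-1,-1}|² = |d^3_{-1,-1}(β)|² = (+0.492390)² = 0.242448 (the z-rotation phases have unit modulus)

P=0.2424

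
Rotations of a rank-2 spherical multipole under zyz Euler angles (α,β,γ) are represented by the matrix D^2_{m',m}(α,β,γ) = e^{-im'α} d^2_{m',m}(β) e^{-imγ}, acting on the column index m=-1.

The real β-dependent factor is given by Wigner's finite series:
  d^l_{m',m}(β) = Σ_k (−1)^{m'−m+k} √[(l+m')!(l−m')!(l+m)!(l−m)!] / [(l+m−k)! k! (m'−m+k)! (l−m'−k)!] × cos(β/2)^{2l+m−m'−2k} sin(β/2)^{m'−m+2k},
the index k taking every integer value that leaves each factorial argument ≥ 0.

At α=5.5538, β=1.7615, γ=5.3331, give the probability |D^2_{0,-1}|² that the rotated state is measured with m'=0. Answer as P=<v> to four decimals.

P=0.0520

D^2_{0,-1}(5.5538,1.7615,5.3331) = e^{-i·0·5.5538}·d^2_{0,-1}(1.7615)·e^{-i·-1·5.3331}. Compute d first:
With c≡cos(β/2)=0.636573 and s≡sin(β/2)=0.771217, N=[2·2·1·6]^{1/2}=4.898979
Admissible k: 0..1 (factorial args all ≥0)
  k=0: (−1)^1·4.8990/(2)·0.6366^3·0.7712^1 = -0.487300
  k=1: (−1)^2·4.8990/(2)·0.6366^1·0.7712^3 = +0.715242
d^2_{0,-1}(1.7615) = -0.487300 +0.715242 = +0.227942
|D^2_{0,-1}|² = |d^2_{0,-1}(β)|² = (+0.227942)² = 0.051957 (the z-rotation phases have unit modulus)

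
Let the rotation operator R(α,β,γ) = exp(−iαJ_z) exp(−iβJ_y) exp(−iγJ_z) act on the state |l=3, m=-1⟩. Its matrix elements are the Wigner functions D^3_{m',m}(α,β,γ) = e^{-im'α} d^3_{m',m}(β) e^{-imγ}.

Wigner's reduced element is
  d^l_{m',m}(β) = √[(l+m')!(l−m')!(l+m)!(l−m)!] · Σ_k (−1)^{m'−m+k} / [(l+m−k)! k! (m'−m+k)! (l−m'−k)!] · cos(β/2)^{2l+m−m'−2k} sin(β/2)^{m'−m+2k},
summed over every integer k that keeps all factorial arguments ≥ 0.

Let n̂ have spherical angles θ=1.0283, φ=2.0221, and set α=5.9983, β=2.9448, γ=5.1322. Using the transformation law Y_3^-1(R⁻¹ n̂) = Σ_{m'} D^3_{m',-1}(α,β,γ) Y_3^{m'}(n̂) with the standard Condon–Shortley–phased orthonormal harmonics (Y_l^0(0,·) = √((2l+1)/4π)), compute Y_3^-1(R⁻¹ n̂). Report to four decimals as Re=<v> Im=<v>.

Need the full column D^3_{m',-1} for m'=−3..3 at α=5.9983, β=2.9448, γ=5.1322.
cos(β/2)=0.098238, sin(β/2)=0.995163
d^3_{-3,-1}: single k=2 term ⇒ +0.000357;  D = -0.000150-0.000324i
d^3_{-2,-1}: k∈[1..2] ⇒ +0.000029 -0.005909 = -0.005881;  D = +0.000879+0.005815i
d^3_{-1,-1}: k∈[0..2] ⇒ +0.000001 -0.000738 +0.056792 = +0.056055;  D = +0.007540-0.055545i
d^3_{0,-1}: k∈[0..2] ⇒ -0.000032 +0.009710 -0.332154 = -0.322475;  D = -0.131437+0.294474i
d^3_{1,-1}: k∈[0..2] ⇒ +0.000553 -0.075722 +0.971327 = +0.896158;  D = +0.580533-0.682701i
d^3_{2,-1}: k∈[0..1] ⇒ -0.005909 +0.303214 = +0.297304;  D = +0.248486-0.163232i
d^3_{3,-1}: single k=0 term ⇒ +0.036659;  D = +0.035061-0.010705i
Y_3^{m'}(θ=1.0283,φ=2.0221) and Σ D·Y over m':
  (-0.0002-0.0003i)·(+0.2559+0.0564i)  (+0.0009+0.0058i)·(-0.2398+0.3038i)  (+0.0075-0.0555i)·(-0.0402-0.0829i)  (-0.1314+0.2945i)·(-0.3212+0.0000i)  (+0.5805-0.6827i)·(+0.0402-0.0829i)  (+0.2485-0.1632i)·(-0.2398-0.3038i)  (+0.0351-0.0107i)·(-0.2559+0.0564i)
Y_3^-1(R⁻¹ n̂) = -0.115472-0.201357i

Re=-0.1155 Im=-0.2014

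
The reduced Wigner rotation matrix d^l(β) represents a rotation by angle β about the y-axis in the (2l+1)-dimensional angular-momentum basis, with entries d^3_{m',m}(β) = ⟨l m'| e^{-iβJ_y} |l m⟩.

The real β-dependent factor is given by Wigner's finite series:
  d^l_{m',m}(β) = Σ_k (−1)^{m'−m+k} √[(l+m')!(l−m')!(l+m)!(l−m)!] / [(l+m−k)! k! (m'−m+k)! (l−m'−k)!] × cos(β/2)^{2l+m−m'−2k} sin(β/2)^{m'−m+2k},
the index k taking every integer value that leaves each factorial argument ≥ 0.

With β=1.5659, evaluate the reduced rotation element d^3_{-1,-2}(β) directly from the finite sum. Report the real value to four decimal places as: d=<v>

d=0.3914

d^3_{-1,-2}(β=1.5659) via Wigner's sum:
c=cos(1.5659/2)=0.708836, s=sin(1.5659/2)=0.705374; N=√[2·24·1·120]=75.894664
The bounds max(0,m−m')=0 and min(l+m,l−m')=1 give 2 terms
  k=0: (−1)^1·75.8947/(24)·0.7088^5·0.7054^1 = -0.399160
  k=1: (−1)^2·75.8947/(12)·0.7088^3·0.7054^3 = +0.790541
d^3_{-1,-2}(1.5659) = -0.399160 +0.790541 = +0.391381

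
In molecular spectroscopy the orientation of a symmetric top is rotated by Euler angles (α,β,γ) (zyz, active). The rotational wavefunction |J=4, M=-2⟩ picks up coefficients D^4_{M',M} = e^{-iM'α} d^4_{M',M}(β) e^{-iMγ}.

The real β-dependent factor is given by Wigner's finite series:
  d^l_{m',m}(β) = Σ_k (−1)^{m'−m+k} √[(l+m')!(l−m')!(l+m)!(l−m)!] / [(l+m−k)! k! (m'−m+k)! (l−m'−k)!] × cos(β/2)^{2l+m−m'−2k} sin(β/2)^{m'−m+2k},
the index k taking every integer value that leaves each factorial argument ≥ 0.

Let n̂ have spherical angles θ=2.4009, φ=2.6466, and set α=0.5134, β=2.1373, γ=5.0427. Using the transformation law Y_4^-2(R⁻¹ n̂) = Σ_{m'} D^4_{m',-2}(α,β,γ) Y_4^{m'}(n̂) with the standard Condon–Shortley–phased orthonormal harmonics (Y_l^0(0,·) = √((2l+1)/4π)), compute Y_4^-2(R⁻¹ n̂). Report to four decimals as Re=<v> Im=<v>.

Re=0.2641 Im=-0.1658

Need the full column D^4_{m',-2} for m'=−4..4 at α=0.5134, β=2.1373, γ=5.0427.
cos(β/2)=0.481308, sin(β/2)=0.876552
d^4_{-4,-2}: single k=2 term ⇒ +0.050544;  D = +0.045998-0.020950i
d^4_{-3,-2}: k∈[1..2] ⇒ +0.019625 -0.195269 = -0.175644;  D = -0.103484+0.141923i
d^4_{-2,-2}: k∈[0..2] ⇒ +0.002880 -0.114624 +0.475219 = +0.363475;  D = +0.042294-0.361006i
d^4_{-1,-2}: k∈[0..2] ⇒ -0.022252 +0.369024 -0.815965 = -0.469194;  D = +0.181318+0.432743i
d^4_{0,-2}: k∈[0..2] ⇒ +0.090618 -0.801479 +0.996855 = +0.285994;  D = -0.225824-0.175489i
d^4_{1,-2}: k∈[0..2] ⇒ -0.246016 +1.223948 -0.811898 = +0.166034;  D = -0.164238-0.024356i
d^4_{2,-2}: k∈[0..2] ⇒ +0.475219 -1.260933 +0.348514 = -0.437201;  D = +0.408216-0.156540i
d^4_{3,-2}: k∈[0..1] ⇒ -0.647652 +0.716027 = +0.068375;  D = -0.043587+0.052681i
d^4_{4,-2}: single k=0 term ⇒ +0.556019;  D = -0.098350+0.547252i
Y_4^{m'}(θ=2.4009,φ=2.6466) and Σ D·Y over m':
  (+0.0460-0.0209i)·(-0.0365+0.0842i)  (-0.1035+0.1419i)·(+0.0243+0.2828i)  (+0.0423-0.3610i)·(+0.2351+0.3582i)  (+0.1813+0.4327i)·(+0.1685+0.0909i)  (-0.2258-0.1755i)·(-0.3128+0.0000i)  (-0.1642-0.0244i)·(-0.1685+0.0909i)  (+0.4082-0.1565i)·(+0.2351-0.3582i)  (-0.0436+0.0527i)·(-0.0243+0.2828i)  (-0.0984+0.5473i)·(-0.0365-0.0842i)
Y_4^-2(R⁻¹ n̂) = +0.264105-0.165758i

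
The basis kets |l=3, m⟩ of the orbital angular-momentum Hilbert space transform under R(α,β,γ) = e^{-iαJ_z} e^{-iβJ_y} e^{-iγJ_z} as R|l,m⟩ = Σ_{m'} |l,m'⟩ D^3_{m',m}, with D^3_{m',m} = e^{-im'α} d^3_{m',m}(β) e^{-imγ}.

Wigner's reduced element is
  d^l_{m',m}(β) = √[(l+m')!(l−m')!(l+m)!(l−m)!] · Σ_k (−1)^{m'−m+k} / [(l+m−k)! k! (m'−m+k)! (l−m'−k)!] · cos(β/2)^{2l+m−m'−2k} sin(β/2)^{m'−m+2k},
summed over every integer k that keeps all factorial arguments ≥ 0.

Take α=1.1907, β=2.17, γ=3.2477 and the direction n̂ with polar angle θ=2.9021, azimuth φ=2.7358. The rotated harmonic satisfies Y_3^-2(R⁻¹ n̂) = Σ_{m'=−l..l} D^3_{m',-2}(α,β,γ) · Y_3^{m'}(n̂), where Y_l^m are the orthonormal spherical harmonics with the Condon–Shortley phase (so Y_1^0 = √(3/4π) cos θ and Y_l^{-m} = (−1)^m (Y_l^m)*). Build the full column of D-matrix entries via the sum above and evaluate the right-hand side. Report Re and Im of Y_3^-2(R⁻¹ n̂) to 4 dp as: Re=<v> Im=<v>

Need the full column D^3_{m',-2} for m'=−3..3 at α=1.1907, β=2.17, γ=3.2477.
cos(β/2)=0.466913, sin(β/2)=0.884303
d^3_{-3,-2}: single k=1 term ⇒ +0.048068;  D = -0.038477-0.028811i
d^3_{-2,-2}: k∈[0..1] ⇒ +0.010361 -0.185830 = -0.175469;  D = +0.149776-0.091412i
d^3_{-1,-2}: k∈[0..1] ⇒ -0.062055 +0.445185 = +0.383130;  D = +0.064019+0.377744i
d^3_{0,-2}: k∈[0..1] ⇒ +0.203566 -0.730192 = -0.526626;  D = -0.514812-0.110921i
d^3_{1,-2}: k∈[0..1] ⇒ -0.445185 +0.798440 = +0.353254;  D = +0.197215-0.293078i
d^3_{2,-2}: k∈[0..1] ⇒ +0.666571 -0.478198 = +0.188373;  D = -0.106113-0.155642i
d^3_{3,-2}: single k=0 term ⇒ -0.618469;  D = +0.603792-0.133938i
Y_3^{m'}(θ=2.9021,φ=2.7358) and Σ D·Y over m':
  (-0.0385-0.0288i)·(-0.0019-0.0052i)  (+0.1498-0.0914i)·(-0.0385-0.0405i)  (+0.0640+0.3777i)·(-0.2619-0.1125i)  (-0.5148-0.1109i)·(-0.6231+0.0000i)  (+0.1972-0.2931i)·(+0.2619-0.1125i)  (-0.1061-0.1556i)·(-0.0385+0.0405i)  (+0.6038-0.1339i)·(+0.0019-0.0052i)
Y_3^-2(R⁻¹ n̂) = +0.366484-0.140019i

Re=0.3665 Im=-0.1400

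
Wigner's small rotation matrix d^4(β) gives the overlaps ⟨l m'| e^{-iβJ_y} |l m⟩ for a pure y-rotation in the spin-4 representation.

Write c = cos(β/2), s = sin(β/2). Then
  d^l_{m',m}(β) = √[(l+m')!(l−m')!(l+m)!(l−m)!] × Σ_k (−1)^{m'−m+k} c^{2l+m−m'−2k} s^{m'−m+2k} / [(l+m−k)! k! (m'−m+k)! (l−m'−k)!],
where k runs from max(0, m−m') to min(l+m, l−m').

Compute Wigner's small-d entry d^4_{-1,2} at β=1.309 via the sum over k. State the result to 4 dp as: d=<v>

d=0.2214

d^4_{-1,2}(β=1.309) via Wigner's sum:
With c≡cos(β/2)=0.793352 and s≡sin(β/2)=0.608763, N=[6·120·720·2]^{1/2}=1018.233765
Admissible k: 3..5 (factorial args all ≥0)
  k=3: (−1)^0·1018.2338/(72)·0.7934^5·0.6088^3 = +1.002743
  k=4: (−1)^1·1018.2338/(48)·0.7934^3·0.6088^5 = -0.885614
  k=5: (−1)^2·1018.2338/(240)·0.7934^1·0.6088^7 = +0.104289
d^4_{-1,2}(1.309) = +1.002743 -0.885614 +0.104289 = +0.221418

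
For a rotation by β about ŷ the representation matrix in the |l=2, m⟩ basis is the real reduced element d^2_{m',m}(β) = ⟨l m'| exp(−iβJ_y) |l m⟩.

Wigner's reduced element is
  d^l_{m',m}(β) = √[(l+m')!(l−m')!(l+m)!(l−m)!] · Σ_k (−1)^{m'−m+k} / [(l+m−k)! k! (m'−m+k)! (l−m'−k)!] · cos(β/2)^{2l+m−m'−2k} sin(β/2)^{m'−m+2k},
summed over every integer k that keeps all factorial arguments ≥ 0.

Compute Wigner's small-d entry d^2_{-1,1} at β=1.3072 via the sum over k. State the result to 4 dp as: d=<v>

d=0.5624

d^2_{-1,1}(β=1.3072) via Wigner's sum:
c=cos(1.3072/2)=0.793900, s=sin(1.3072/2)=0.608048; N=√[1·6·6·1]=6.000000
The bounds max(0,m−m')=2 and min(l+m,l−m')=3 give 2 terms
  k=2: (−1)^0·6.0000/(2)·0.7939^2·0.6080^2 = +0.699084
  k=3: (−1)^1·6.0000/(6)·0.7939^0·0.6080^4 = -0.136695
d^2_{-1,1}(1.3072) = +0.699084 -0.136695 = +0.562389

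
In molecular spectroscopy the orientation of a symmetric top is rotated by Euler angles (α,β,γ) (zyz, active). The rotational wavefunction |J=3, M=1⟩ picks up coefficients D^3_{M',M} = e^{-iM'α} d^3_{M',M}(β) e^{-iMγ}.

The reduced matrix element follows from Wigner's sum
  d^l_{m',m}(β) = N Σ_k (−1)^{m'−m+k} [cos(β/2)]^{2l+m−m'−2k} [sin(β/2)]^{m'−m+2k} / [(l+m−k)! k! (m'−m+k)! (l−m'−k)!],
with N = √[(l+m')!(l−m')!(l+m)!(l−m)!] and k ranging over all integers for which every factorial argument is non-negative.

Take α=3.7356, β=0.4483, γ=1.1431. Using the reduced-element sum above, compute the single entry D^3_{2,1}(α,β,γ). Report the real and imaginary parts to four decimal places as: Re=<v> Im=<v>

First d^3_{2,1}(β=0.4483), then the phase factors e^{-i(2)α} and e^{-i(1)γ}:
c=cos(0.4483/2)=0.974983, s=sin(0.4483/2)=0.222278; N=√[120·1·24·2]=75.894664
Admissible k: 0..1 (factorial args all ≥0)
  k=0: (−1)^1·75.8947/(24)·0.9750^5·0.2223^1 = -0.619273
  k=1: (−1)^2·75.8947/(12)·0.9750^3·0.2223^3 = +0.064374
d^3_{2,1}(0.4483) = -0.619273 +0.064374 = -0.554899
Attach z-rotation phases: D = e^{-i(2)(3.7356)}·(-0.554899)·e^{-i(1)(1.1431)} = +0.382410+0.402089i

Re=0.3824 Im=0.4021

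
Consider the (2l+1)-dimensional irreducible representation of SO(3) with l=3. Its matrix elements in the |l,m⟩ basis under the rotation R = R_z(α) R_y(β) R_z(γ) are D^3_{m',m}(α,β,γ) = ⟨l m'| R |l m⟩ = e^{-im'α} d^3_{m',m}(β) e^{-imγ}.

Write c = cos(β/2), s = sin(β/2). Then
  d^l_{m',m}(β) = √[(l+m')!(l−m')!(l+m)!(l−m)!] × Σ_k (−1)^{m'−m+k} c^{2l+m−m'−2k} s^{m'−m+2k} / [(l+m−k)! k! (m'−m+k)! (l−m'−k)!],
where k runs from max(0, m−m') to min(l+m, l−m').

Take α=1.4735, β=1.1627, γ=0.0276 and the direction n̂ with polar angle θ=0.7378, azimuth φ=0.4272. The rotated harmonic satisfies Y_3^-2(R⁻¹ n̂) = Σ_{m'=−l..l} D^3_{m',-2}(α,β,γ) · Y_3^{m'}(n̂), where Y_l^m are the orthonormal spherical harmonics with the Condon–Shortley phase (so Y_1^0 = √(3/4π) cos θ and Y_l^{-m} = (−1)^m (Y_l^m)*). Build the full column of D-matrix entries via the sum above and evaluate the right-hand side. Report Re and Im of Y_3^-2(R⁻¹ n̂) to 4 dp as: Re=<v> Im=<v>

Need the full column D^3_{m',-2} for m'=−3..3 at α=1.4735, β=1.1627, γ=0.0276.
cos(β/2)=0.835722, sin(β/2)=0.549153
d^3_{-3,-2}: single k=1 term ⇒ +0.548375;  D = -0.128586-0.533087i
d^3_{-2,-2}: k∈[0..1] ⇒ +0.340699 -0.735536 = -0.394836;  D = +0.391007-0.054859i
d^3_{-1,-2}: k∈[0..1] ⇒ -0.707950 +0.611357 = -0.096593;  D = -0.004065-0.096507i
d^3_{0,-2}: k∈[0..1] ⇒ +0.805739 -0.347902 = +0.457837;  D = +0.457140+0.025260i
d^3_{1,-2}: k∈[0..1] ⇒ -0.611357 +0.131986 = -0.479371;  D = -0.072819+0.473808i
d^3_{2,-2}: k∈[0..1] ⇒ +0.317589 -0.027426 = +0.290164;  D = -0.281158-0.071729i
d^3_{3,-2}: single k=0 term ⇒ -0.102236;  D = +0.034777-0.096139i
Y_3^{m'}(θ=0.7378,φ=0.4272) and Σ D·Y over m':
  (-0.1286-0.5331i)·(+0.0362-0.1217i)  (+0.3910-0.0549i)·(+0.2247-0.2581i)  (-0.0041-0.0965i)·(+0.3438-0.1565i)  (+0.4571+0.0253i)·(-0.0724+0.0000i)  (-0.0728+0.4738i)·(-0.3438-0.1565i)  (-0.2812-0.0717i)·(+0.2247+0.2581i)  (+0.0348-0.0961i)·(-0.0362-0.1217i)
Y_3^-2(R⁻¹ n̂) = -0.003896-0.392175i

Re=-0.0039 Im=-0.3922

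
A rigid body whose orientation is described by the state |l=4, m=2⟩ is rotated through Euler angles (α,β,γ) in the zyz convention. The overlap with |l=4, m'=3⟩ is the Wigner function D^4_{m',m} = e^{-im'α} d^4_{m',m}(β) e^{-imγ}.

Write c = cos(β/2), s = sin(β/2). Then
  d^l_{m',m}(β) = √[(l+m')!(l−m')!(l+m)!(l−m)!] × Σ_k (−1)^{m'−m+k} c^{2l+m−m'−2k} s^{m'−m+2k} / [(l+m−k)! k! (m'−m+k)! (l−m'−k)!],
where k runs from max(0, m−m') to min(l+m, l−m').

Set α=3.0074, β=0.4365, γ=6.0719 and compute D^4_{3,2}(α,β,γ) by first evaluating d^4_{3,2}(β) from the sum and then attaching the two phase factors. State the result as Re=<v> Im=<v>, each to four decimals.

Re=0.3961 Im=0.4289

D^4_{3,2}(3.0074,0.4365,6.0719) = e^{-i·3·3.0074}·d^4_{3,2}(0.4365)·e^{-i·2·6.0719}. Compute d first:
Half-angle: c=0.976278, s=0.216521. N=√(5040·1·720·2)=2693.993318
k: max(0,(2)−(3))=0 … min(4+(2),4−(3))=1
  k=0: (−1)^1·2693.9933/(720)·0.9763^7·0.2165^1 = -0.684824
  k=1: (−1)^2·2693.9933/(240)·0.9763^5·0.2165^3 = +0.101054
d^4_{3,2}(0.4365) = -0.684824 +0.101054 = -0.583770
D = (-0.920054-0.391792i)·(-0.583770)·(+0.912038+0.410106i) = +0.396057+0.428866i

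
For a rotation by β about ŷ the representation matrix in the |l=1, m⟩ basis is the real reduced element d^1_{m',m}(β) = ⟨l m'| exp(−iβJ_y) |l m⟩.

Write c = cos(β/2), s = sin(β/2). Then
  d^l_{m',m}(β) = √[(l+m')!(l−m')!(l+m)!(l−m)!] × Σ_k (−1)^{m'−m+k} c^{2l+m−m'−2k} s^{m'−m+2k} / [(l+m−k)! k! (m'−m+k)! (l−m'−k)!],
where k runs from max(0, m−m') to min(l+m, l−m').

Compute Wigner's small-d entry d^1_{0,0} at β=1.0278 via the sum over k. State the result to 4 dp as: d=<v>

d^1_{0,0}(β=1.0278) via Wigner's sum:
c=cos(1.0278/2)=0.870834, s=sin(1.0278/2)=0.491577; N=√[1·1·1·1]=1.000000
k∈{0,1} keeps every argument non-negative
  k=0: (−1)^0·1.0000/(1)·0.8708^2·0.4916^0 = +0.758352
  k=1: (−1)^1·1.0000/(1)·0.8708^0·0.4916^2 = -0.241648
d^1_{0,0}(1.0278) = +0.758352 -0.241648 = +0.516704

d=0.5167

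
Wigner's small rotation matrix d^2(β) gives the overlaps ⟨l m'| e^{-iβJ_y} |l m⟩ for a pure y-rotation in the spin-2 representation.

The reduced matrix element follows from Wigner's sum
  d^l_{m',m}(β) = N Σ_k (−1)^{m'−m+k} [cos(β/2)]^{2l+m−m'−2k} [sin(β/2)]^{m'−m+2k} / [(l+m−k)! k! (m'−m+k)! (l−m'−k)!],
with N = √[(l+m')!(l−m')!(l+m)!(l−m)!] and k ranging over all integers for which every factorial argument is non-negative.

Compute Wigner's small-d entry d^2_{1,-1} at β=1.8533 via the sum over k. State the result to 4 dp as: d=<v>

d=0.2829

d^2_{1,-1}(β=1.8533) via Wigner's sum:
Half-angle: c=0.600516, s=0.799613. N=√(6·1·1·6)=6.000000
The bounds max(0,m−m')=0 and min(l+m,l−m')=1 give 2 terms
  k=0: (−1)^2·6.0000/(2)·0.6005^2·0.7996^2 = +0.691719
  k=1: (−1)^3·6.0000/(6)·0.6005^0·0.7996^4 = -0.408807
d^2_{1,-1}(1.8533) = +0.691719 -0.408807 = +0.282912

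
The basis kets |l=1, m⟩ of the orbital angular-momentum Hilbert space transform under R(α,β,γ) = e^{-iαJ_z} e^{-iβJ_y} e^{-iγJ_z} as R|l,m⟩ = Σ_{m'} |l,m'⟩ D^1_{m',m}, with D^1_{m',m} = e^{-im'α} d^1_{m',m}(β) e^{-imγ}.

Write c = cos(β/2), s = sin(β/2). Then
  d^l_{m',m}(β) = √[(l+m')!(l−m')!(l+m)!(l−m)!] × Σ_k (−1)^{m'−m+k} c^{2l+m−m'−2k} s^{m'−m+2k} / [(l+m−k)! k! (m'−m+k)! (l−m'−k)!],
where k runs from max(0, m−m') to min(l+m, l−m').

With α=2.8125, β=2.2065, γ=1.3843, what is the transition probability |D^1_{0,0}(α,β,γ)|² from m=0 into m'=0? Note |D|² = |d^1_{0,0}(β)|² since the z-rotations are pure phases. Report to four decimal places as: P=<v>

P=0.3525

Split into d^1_{0,0}(β=2.2065) × two z-phases.
Half-angle: c=0.450697, s=0.892677. N=√(1·1·1·1)=1.000000
The bounds max(0,m−m')=0 and min(l+m,l−m')=1 give 2 terms
  k=0: (−1)^0·1.0000/(1)·0.4507^2·0.8927^0 = +0.203128
  k=1: (−1)^1·1.0000/(1)·0.4507^0·0.8927^2 = -0.796872
d^1_{0,0}(2.2065) = +0.203128 -0.796872 = -0.593744
|D^1_{0,0}|² = |d^1_{0,0}(β)|² = (-0.593744)² = 0.352532 (the z-rotation phases have unit modulus)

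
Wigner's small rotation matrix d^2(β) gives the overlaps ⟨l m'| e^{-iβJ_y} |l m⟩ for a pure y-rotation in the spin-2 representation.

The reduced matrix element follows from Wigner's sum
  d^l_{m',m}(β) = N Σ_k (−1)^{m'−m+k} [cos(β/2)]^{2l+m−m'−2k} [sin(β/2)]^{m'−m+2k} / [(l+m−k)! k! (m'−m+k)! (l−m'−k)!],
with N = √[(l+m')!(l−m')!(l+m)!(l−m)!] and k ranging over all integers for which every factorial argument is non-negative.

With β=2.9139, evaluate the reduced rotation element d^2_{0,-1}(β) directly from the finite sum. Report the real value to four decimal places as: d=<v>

d=0.2693

d^2_{0,-1}(β=2.9139) via Wigner's sum:
Half-angle: c=0.113601, s=0.993527. N=√(2·2·1·6)=4.898979
k∈{0,1} keeps every argument non-negative
  k=0: (−1)^1·4.8990/(2)·0.1136^3·0.9935^1 = -0.003568
  k=1: (−1)^2·4.8990/(2)·0.1136^1·0.9935^3 = +0.272894
d^2_{0,-1}(2.9139) = -0.003568 +0.272894 = +0.269327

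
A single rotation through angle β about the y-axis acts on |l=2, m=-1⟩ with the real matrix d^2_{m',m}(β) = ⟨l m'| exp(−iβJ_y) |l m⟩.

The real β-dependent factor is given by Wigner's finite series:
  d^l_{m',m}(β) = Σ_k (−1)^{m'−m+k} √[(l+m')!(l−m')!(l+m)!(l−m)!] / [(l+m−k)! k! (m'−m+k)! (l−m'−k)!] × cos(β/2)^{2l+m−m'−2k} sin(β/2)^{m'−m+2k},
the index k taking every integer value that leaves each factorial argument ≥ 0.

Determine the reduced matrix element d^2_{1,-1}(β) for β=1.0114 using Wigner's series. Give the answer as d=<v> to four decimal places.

d=0.4837

d^2_{1,-1}(β=1.0114) via Wigner's sum:
Half-angle: c=0.874836, s=0.484420. N=√(6·1·1·6)=6.000000
The bounds max(0,m−m')=0 and min(l+m,l−m')=1 give 2 terms
  k=0: (−1)^2·6.0000/(2)·0.8748^2·0.4844^2 = +0.538788
  k=1: (−1)^3·6.0000/(6)·0.8748^0·0.4844^4 = -0.055067
d^2_{1,-1}(1.0114) = +0.538788 -0.055067 = +0.483722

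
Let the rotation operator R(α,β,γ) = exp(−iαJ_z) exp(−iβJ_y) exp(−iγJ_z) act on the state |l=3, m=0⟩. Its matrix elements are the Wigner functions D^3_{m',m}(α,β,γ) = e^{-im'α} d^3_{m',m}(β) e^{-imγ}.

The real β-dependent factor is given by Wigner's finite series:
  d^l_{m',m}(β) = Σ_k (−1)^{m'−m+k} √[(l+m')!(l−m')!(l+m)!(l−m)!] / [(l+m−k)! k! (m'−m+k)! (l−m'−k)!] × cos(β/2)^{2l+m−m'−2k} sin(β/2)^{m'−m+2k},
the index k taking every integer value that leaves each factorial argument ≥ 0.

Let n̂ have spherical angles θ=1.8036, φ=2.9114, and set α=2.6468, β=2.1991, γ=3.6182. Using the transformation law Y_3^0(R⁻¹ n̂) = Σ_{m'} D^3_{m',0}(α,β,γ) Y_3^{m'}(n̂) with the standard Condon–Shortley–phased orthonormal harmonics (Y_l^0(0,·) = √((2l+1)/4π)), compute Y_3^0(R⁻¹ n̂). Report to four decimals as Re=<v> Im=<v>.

Re=0.3371 Im=0.0000

Need the full column D^3_{m',0} for m'=−3..3 at α=2.6468, β=2.1991, γ=3.6182.
cos(β/2)=0.453997, sin(β/2)=0.891003
d^3_{-3,0}: single k=3 term ⇒ +0.296014;  D = -0.025549+0.294909i
d^3_{-2,0}: k∈[2..3] ⇒ +0.184727 -0.711515 = -0.526787;  D = -0.289225+0.440288i
d^3_{-1,0}: k∈[1..3] ⇒ +0.059530 -0.687874 +0.883161 = +0.254817;  D = -0.224256+0.121000i
d^3_{0,0}: k∈[0..3] ⇒ +0.008756 -0.303538 +1.169138 -0.500352 = +0.374004;  D = +0.374004+0.000000i
d^3_{1,0}: k∈[0..2] ⇒ -0.059530 +0.687874 -0.883161 = -0.254817;  D = +0.224256+0.121000i
d^3_{2,0}: k∈[0..1] ⇒ +0.184727 -0.711515 = -0.526787;  D = -0.289225-0.440288i
d^3_{3,0}: single k=0 term ⇒ -0.296014;  D = +0.025549+0.294909i
Y_3^{m'}(θ=1.8036,φ=2.9114) and Σ D·Y over m':
  (-0.0255+0.2949i)·(-0.2963-0.2448i)  (-0.2892+0.4403i)·(-0.2000-0.0992i)  (-0.2243+0.1210i)·(+0.2247+0.0527i)  (+0.3740+0.0000i)·(+0.2354+0.0000i)  (+0.2243+0.1210i)·(-0.2247+0.0527i)  (-0.2892-0.4403i)·(-0.2000+0.0992i)  (+0.0255+0.2949i)·(+0.2963-0.2448i)
Y_3^0(R⁻¹ n̂) = +0.337075+0.000000i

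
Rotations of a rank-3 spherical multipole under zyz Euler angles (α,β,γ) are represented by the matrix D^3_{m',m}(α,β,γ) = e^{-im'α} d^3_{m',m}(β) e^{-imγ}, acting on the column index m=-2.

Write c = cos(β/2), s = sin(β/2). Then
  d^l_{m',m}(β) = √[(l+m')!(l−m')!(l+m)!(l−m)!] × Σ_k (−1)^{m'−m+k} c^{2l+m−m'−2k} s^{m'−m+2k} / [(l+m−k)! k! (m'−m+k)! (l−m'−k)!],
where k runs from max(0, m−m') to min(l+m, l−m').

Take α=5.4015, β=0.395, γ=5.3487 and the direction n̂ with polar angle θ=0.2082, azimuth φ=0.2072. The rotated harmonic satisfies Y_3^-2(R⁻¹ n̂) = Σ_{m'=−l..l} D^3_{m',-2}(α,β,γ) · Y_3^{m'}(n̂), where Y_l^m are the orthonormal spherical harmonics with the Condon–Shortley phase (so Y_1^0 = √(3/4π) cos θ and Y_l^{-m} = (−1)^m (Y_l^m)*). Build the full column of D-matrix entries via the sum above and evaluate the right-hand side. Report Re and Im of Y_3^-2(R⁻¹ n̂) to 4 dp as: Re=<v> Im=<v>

Re=0.0829 Im=-0.0752

Need the full column D^3_{m',-2} for m'=−3..3 at α=5.4015, β=0.395, γ=5.3487.
cos(β/2)=0.980560, sin(β/2)=0.196219
d^3_{-3,-2}: single k=1 term ⇒ +0.435699;  D = -0.085861+0.427156i
d^3_{-2,-2}: k∈[0..1] ⇒ +0.888885 -0.177970 = +0.710915;  D = -0.627013+0.335044i
d^3_{-1,-2}: k∈[0..1] ⇒ -0.562486 +0.045048 = -0.517438;  D = +0.478398+0.197172i
d^3_{0,-2}: k∈[0..1] ⇒ +0.194957 -0.007807 = +0.187150;  D = -0.054980-0.178892i
d^3_{1,-2}: k∈[0..1] ⇒ -0.045048 +0.000902 = -0.044146;  D = -0.024322+0.036841i
d^3_{2,-2}: k∈[0..1] ⇒ +0.007127 -0.000057 = +0.007069;  D = +0.007030-0.000745i
d^3_{3,-2}: single k=0 term ⇒ -0.000699;  D = -0.000499-0.000489i
Y_3^{m'}(θ=0.2082,φ=0.2072) and Σ D·Y over m':
  (-0.0859+0.4272i)·(+0.0030-0.0021i)  (-0.6270+0.3350i)·(+0.0391-0.0172i)  (+0.4784+0.1972i)·(+0.2475-0.0520i)  (-0.0550-0.1789i)·(+0.6522+0.0000i)  (-0.0243+0.0368i)·(-0.2475-0.0520i)  (+0.0070-0.0007i)·(+0.0391+0.0172i)  (-0.0005-0.0005i)·(-0.0030-0.0021i)
Y_3^-2(R⁻¹ n̂) = +0.082943-0.075176i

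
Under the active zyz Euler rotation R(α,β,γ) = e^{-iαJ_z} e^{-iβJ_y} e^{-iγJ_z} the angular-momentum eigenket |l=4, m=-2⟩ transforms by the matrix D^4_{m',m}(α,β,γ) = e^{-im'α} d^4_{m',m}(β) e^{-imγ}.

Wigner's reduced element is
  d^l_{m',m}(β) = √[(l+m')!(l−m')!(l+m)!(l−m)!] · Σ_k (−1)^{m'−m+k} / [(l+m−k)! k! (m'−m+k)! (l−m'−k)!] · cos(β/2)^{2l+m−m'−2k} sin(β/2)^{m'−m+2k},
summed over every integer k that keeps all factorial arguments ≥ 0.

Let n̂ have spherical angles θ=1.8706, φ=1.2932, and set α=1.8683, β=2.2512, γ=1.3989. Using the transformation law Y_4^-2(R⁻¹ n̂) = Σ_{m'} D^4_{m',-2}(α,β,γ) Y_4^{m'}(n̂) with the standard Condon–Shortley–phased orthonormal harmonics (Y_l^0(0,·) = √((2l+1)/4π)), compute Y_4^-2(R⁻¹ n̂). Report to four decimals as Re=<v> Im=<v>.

Need the full column D^4_{m',-2} for m'=−4..4 at α=1.8683, β=2.2512, γ=1.3989.
cos(β/2)=0.430635, sin(β/2)=0.902526
d^4_{-4,-2}: single k=2 term ⇒ +0.027489;  D = -0.018220-0.020583i
d^4_{-3,-2}: k∈[1..2] ⇒ +0.009274 -0.122211 = -0.112937;  D = +0.058907-0.096357i
d^4_{-2,-2}: k∈[0..2] ⇒ +0.001183 -0.062339 +0.342269 = +0.281113;  D = +0.272290+0.069879i
d^4_{-1,-2}: k∈[0..2] ⇒ -0.010516 +0.230958 -0.676304 = -0.455863;  D = +0.021094+0.455374i
d^4_{0,-2}: k∈[0..2] ⇒ +0.049283 -0.577254 +0.950821 = +0.422850;  D = -0.398106+0.142526i
d^4_{1,-2}: k∈[0..2] ⇒ -0.153972 +1.014456 -0.891177 = -0.030693;  D = -0.018362-0.024595i
d^4_{2,-2}: k∈[0..2] ⇒ +0.342269 -1.202704 +0.440229 = -0.420206;  D = -0.248240+0.339043i
d^4_{3,-2}: k∈[0..1] ⇒ -0.536800 +0.785945 = +0.249145;  D = -0.235336-0.081792i
d^4_{4,-2}: single k=0 term ⇒ +0.530343;  D = -0.019612+0.529980i
Y_4^{m'}(θ=1.8706,φ=1.2932) and Σ D·Y over m':
  (-0.0182-0.0206i)·(+0.1638+0.3303i)  (+0.0589-0.0964i)·(+0.2385-0.2169i)  (+0.2723+0.0699i)·(+0.1011+0.0627i)  (+0.0211+0.4554i)·(+0.0874-0.3067i)  (-0.3981+0.1425i)·(+0.0687+0.0000i)  (-0.0184-0.0246i)·(-0.0874-0.3067i)  (-0.2482+0.3390i)·(+0.1011-0.0627i)  (-0.2353-0.0818i)·(-0.2385-0.2169i)  (-0.0196+0.5300i)·(+0.1638-0.3303i)
Y_4^-2(R⁻¹ n̂) = +0.334727+0.243564i

Re=0.3347 Im=0.2436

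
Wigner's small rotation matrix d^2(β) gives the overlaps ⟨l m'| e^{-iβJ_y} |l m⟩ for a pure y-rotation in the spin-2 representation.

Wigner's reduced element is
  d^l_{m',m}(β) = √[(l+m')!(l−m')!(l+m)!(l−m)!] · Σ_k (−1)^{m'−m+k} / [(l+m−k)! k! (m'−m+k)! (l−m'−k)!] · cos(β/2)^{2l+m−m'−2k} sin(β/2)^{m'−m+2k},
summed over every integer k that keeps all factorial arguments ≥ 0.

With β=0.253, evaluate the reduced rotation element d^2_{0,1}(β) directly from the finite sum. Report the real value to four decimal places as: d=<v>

d^2_{0,1}(β=0.253) via Wigner's sum:
c=cos(0.253/2)=0.992010, s=sin(0.253/2)=0.126163; N=√[2·2·6·1]=4.898979
k: max(0,(1)−(0))=1 … min(2+(1),2−(0))=2
  k=1: (−1)^0·4.8990/(2)·0.9920^3·0.1262^1 = +0.301686
  k=2: (−1)^1·4.8990/(2)·0.9920^1·0.1262^3 = -0.004880
d^2_{0,1}(0.253) = +0.301686 -0.004880 = +0.296806

d=0.2968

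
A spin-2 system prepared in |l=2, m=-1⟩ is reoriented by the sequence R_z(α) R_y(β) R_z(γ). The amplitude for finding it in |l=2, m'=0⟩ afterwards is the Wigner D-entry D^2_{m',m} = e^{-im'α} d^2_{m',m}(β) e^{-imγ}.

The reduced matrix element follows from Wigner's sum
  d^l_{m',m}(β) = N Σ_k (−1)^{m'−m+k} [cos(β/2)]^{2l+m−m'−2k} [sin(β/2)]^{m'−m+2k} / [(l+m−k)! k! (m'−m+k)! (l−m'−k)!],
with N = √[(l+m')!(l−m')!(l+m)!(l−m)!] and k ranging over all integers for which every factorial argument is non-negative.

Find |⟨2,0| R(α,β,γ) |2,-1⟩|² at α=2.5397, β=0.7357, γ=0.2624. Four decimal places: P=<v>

P=0.3713

Split into d^2_{0,-1}(β=0.7357) × two z-phases.
With c≡cos(β/2)=0.933103 and s≡sin(β/2)=0.359610, N=[2·2·1·6]^{1/2}=4.898979
Admissible k: 0..1 (factorial args all ≥0)
  k=0: (−1)^1·4.8990/(2)·0.9331^3·0.3596^1 = -0.715642
  k=1: (−1)^2·4.8990/(2)·0.9331^1·0.3596^3 = +0.106292
d^2_{0,-1}(0.7357) = -0.715642 +0.106292 = -0.609350
|D^2_{0,-1}|² = |d^2_{0,-1}(β)|² = (-0.609350)² = 0.371307 (the z-rotation phases have unit modulus)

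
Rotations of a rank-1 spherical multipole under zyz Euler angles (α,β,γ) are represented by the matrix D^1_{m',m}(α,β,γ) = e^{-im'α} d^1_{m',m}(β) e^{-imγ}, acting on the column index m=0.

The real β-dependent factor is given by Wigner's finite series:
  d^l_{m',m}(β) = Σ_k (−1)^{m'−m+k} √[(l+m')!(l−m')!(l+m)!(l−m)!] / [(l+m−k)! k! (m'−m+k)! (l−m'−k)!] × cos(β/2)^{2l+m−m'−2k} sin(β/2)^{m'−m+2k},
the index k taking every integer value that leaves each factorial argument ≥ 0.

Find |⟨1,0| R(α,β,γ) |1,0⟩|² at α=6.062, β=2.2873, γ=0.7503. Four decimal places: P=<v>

Split into d^1_{0,0}(β=2.2873) × two z-phases.
c=cos(2.2873/2)=0.414275, s=sin(2.2873/2)=0.910152; N=√[1·1·1·1]=1.000000
k: max(0,(0)−(0))=0 … min(1+(0),1−(0))=1
  k=0: (−1)^0·1.0000/(1)·0.4143^2·0.9102^0 = +0.171624
  k=1: (−1)^1·1.0000/(1)·0.4143^0·0.9102^2 = -0.828376
d^1_{0,0}(2.2873) = +0.171624 -0.828376 = -0.656752
|D^1_{0,0}|² = |d^1_{0,0}(β)|² = (-0.656752)² = 0.431323 (the z-rotation phases have unit modulus)

P=0.4313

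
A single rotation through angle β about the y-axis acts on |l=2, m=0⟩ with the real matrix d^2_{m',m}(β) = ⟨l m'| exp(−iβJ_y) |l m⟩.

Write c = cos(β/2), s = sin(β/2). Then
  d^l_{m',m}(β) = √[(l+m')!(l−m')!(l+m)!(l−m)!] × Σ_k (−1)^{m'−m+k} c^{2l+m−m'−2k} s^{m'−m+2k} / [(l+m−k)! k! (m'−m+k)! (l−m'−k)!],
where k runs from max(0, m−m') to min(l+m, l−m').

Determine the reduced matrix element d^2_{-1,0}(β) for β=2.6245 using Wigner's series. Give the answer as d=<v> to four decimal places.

d^2_{-1,0}(β=2.6245) via Wigner's sum:
Half-angle: c=0.255675, s=0.966763. N=√(1·6·2·2)=4.898979
k: max(0,(0)−(-1))=1 … min(2+(0),2−(-1))=2
  k=1: (−1)^0·4.8990/(2)·0.2557^3·0.9668^1 = +0.039579
  k=2: (−1)^1·4.8990/(2)·0.2557^1·0.9668^3 = -0.565880
d^2_{-1,0}(2.6245) = +0.039579 -0.565880 = -0.526301

d=-0.5263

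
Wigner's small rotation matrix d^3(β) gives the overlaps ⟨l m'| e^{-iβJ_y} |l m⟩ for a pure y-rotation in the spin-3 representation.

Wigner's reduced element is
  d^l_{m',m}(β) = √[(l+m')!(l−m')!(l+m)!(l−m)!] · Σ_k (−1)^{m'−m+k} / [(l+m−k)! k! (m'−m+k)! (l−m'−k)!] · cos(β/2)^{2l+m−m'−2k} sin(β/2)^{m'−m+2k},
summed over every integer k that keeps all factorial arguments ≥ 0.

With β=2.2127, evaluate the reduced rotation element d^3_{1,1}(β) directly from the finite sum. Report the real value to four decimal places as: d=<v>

d^3_{1,1}(β=2.2127) via Wigner's sum:
With c≡cos(β/2)=0.447928 and s≡sin(β/2)=0.894070, N=[24·2·24·2]^{1/2}=48.000000
Admissible k: 0..2 (factorial args all ≥0)
  k=0: (−1)^0·48.0000/(48)·0.4479^6·0.8941^0 = +0.008077
  k=1: (−1)^1·48.0000/(6)·0.4479^4·0.8941^2 = -0.257433
  k=2: (−1)^2·48.0000/(8)·0.4479^2·0.8941^4 = +0.769224
d^3_{1,1}(2.2127) = +0.008077 -0.257433 +0.769224 = +0.519868

d=0.5199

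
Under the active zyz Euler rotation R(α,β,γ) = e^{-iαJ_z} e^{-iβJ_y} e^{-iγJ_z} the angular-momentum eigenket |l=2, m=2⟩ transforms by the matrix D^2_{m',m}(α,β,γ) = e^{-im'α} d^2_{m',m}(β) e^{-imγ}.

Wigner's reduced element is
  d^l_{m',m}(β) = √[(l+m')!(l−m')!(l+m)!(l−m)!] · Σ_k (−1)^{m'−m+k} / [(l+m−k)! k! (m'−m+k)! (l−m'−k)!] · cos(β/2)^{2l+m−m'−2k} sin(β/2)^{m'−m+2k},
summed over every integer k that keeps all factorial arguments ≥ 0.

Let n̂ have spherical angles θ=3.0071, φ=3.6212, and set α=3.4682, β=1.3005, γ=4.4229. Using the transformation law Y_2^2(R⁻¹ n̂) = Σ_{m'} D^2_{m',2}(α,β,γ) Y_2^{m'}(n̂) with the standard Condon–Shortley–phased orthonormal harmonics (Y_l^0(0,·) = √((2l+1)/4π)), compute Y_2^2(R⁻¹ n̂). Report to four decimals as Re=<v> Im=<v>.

Need the full column D^2_{m',2} for m'=−2..2 at α=3.4682, β=1.3005, γ=4.4229.
cos(β/2)=0.795932, sin(β/2)=0.605385
d^2_{-2,2}: single k=4 term ⇒ +0.134316;  D = -0.044616-0.126689i
d^2_{-1,2}: single k=3 term ⇒ +0.353185;  D = +0.217995+0.277881i
d^2_{0,2}: single k=2 term ⇒ +0.568711;  D = -0.476024-0.311181i
d^2_{1,2}: single k=1 term ⇒ +0.610507;  D = +0.591168+0.152444i
d^2_{2,2}: single k=0 term ⇒ +0.401333;  D = -0.400228+0.029766i
Y_2^{m'}(θ=3.0071,φ=3.6212) and Σ D·Y over m':
  (-0.0446-0.1267i)·(+0.0040-0.0057i)  (+0.2180+0.2779i)·(+0.0911-0.0474i)  (-0.4760-0.3112i)·(+0.6138+0.0000i)  (+0.5912+0.1524i)·(-0.0911-0.0474i)  (-0.4002+0.0298i)·(+0.0040+0.0057i)
Y_2^2(R⁻¹ n̂) = -0.308436-0.220307i

Re=-0.3084 Im=-0.2203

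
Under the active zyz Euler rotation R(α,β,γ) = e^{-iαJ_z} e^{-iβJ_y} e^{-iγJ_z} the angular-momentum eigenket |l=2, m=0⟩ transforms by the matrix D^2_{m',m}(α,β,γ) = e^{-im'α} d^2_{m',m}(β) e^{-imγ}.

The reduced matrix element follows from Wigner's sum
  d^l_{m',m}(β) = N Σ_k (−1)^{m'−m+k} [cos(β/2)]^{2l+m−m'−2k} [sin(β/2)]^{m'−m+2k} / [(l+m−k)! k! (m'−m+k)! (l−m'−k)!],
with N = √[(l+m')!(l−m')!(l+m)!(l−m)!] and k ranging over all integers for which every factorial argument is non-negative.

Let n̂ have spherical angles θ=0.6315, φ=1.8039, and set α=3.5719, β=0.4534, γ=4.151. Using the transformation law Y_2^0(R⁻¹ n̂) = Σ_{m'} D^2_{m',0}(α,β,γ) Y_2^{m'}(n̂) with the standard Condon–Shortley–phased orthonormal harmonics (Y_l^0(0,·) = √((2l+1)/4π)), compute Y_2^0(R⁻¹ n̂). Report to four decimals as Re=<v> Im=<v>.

Re=0.1156 Im=0.0000

Need the full column D^2_{m',0} for m'=−2..2 at α=3.5719, β=0.4534, γ=4.151.
cos(β/2)=0.974413, sin(β/2)=0.224763
d^2_{-2,0}: single k=2 term ⇒ +0.117493;  D = +0.076602+0.089088i
d^2_{-1,0}: k∈[1..2] ⇒ +0.509367 -0.027102 = +0.482265;  D = -0.438301-0.201177i
d^2_{0,0}: k∈[0..2] ⇒ +0.901515 -0.191865 +0.002552 = +0.712202;  D = +0.712202+0.000000i
d^2_{1,0}: k∈[0..1] ⇒ -0.509367 +0.027102 = -0.482265;  D = +0.438301-0.201177i
d^2_{2,0}: single k=0 term ⇒ +0.117493;  D = +0.076602-0.089088i
Y_2^{m'}(θ=0.6315,φ=1.8039) and Σ D·Y over m':
  (+0.0766+0.0891i)·(-0.1203+0.0605i)  (-0.4383-0.2012i)·(-0.0850-0.3582i)  (+0.7122+0.0000i)·(+0.3010+0.0000i)  (+0.4383-0.2012i)·(+0.0850-0.3582i)  (+0.0766-0.0891i)·(-0.1203-0.0605i)
Y_2^0(R⁻¹ n̂) = +0.115615+0.000000i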